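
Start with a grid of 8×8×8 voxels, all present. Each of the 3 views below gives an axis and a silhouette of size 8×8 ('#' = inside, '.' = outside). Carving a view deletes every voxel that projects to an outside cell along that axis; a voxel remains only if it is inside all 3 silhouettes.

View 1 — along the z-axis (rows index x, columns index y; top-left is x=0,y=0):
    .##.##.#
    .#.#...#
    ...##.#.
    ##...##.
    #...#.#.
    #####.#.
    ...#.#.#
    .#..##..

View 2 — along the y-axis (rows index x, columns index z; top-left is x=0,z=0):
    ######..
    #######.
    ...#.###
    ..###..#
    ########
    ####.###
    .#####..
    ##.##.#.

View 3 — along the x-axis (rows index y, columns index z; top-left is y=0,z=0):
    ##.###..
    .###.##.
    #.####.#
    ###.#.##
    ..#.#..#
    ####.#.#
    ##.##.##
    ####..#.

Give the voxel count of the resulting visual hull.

remaining voxels: 108

before carving: 512 voxels (8×8×8)
carve view 1 (along z, XY-mask fill 30/64): 240 voxels remain
carve view 2 (along y, XZ-mask fill 46/64): 175 voxels remain
carve view 3 (along x, YZ-mask fill 42/64): 108 voxels remain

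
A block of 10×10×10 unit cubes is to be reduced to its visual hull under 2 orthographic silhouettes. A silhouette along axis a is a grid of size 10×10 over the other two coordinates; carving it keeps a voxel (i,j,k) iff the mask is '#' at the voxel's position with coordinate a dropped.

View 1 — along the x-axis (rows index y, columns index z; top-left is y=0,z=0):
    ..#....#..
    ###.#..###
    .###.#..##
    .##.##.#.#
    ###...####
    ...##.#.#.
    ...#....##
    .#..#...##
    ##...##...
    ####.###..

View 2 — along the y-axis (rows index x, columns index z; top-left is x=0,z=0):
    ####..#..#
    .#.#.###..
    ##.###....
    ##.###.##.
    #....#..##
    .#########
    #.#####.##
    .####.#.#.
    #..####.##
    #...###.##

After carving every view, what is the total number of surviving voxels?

voxel count = 307

before carving: 1000 voxels (10×10×10)
V1 x: intersect with YZ mask (50 set) -- 500 left
V2 y: intersect with XZ mask (63 set) -- 307 left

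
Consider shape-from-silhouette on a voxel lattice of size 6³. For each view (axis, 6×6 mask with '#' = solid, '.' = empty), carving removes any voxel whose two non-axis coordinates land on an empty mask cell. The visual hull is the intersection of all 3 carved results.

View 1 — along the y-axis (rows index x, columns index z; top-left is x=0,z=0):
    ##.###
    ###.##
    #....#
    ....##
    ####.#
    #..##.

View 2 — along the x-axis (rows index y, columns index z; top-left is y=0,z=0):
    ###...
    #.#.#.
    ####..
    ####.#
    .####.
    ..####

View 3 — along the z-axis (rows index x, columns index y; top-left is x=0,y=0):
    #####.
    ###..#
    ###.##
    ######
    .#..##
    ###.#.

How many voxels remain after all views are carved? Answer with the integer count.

start: 6×6×6 = 216 voxels
V1 y: intersect with XZ mask (22 set) -- 132 left
V2 x: intersect with YZ mask (23 set) -- 78 left
V3 z: intersect with XY mask (27 set) -- 50 left

remaining voxels: 50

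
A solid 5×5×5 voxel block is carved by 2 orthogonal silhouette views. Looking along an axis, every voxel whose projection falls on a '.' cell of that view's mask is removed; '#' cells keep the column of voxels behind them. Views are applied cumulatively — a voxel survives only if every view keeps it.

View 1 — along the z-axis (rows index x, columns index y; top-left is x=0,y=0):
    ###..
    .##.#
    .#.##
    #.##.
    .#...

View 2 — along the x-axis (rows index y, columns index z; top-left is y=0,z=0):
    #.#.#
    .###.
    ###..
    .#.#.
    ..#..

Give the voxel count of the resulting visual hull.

remaining voxels: 33

full grid |V| = 125
V1 z: intersect with XY mask (13 set) -- 65 left
V2 x: intersect with YZ mask (12 set) -- 33 left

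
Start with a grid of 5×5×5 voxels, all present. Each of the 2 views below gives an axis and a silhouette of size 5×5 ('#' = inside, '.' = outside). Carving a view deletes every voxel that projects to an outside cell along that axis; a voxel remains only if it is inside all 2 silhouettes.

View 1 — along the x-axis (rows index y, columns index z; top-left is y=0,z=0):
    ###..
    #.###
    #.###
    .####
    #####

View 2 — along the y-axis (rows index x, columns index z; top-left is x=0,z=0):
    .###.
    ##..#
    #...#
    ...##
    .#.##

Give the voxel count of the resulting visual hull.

start: 5×5×5 = 125 voxels
after view 1 [x-axis, 20 of 25 cells solid] → remaining = 100
after view 2 [y-axis, 13 of 25 cells solid] → remaining = 50

remaining voxels: 50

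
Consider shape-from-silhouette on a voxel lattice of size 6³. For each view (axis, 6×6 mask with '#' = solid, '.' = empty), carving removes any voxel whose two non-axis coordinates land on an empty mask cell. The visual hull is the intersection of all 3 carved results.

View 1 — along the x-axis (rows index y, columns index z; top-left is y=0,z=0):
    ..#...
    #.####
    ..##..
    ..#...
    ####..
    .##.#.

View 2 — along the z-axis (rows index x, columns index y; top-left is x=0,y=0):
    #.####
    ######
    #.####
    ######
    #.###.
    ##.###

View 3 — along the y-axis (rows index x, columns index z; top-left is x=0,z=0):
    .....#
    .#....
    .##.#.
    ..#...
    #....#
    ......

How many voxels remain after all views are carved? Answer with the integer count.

17 voxels

initial block: 6^3 = 216
  1. axis=0 (YZ plane), |mask|=16  ⇒  voxels=96
  2. axis=2 (XY plane), |mask|=31  ⇒  voxels=76
  3. axis=1 (XZ plane), |mask|=8  ⇒  voxels=17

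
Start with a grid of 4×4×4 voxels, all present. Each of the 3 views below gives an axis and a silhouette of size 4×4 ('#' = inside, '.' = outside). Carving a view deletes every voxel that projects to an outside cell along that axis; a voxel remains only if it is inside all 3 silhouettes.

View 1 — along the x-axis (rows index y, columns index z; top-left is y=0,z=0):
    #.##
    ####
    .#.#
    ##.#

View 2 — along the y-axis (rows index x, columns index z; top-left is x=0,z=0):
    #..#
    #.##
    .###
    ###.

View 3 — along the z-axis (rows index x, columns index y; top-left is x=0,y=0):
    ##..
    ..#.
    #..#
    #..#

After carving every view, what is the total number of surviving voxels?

before carving: 64 voxels (4×4×4)
after view 1 [x-axis, 12 of 16 cells solid] → remaining = 48
after view 2 [y-axis, 11 of 16 cells solid] → remaining = 33
after view 3 [z-axis, 7 of 16 cells solid] → remaining = 13

13 voxels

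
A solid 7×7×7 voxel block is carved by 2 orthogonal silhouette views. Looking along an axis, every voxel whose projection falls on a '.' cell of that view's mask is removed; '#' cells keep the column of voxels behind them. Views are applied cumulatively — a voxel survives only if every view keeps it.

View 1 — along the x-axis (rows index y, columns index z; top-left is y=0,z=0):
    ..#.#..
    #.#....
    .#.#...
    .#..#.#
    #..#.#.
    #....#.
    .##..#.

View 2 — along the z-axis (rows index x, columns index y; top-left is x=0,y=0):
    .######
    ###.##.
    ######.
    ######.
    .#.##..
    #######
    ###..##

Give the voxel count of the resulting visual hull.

full grid |V| = 343
[1] x-view keeps 17 columns → grid now 119
[2] z-view keeps 38 columns → grid now 90

90 voxels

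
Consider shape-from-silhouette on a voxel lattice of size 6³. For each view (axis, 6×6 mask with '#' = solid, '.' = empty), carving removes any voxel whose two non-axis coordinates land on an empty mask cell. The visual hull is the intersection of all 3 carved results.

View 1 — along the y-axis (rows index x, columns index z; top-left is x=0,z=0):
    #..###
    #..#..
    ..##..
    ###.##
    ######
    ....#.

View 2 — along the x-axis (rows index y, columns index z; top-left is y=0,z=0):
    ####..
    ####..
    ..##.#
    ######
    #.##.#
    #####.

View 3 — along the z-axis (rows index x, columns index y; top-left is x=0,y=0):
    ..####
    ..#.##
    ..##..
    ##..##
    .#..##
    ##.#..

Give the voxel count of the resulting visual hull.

remaining voxels: 48

initial block: 6^3 = 216
carve view 1 (along y, XZ-mask fill 20/36): 120 voxels remain
carve view 2 (along x, YZ-mask fill 26/36): 87 voxels remain
carve view 3 (along z, XY-mask fill 19/36): 48 voxels remain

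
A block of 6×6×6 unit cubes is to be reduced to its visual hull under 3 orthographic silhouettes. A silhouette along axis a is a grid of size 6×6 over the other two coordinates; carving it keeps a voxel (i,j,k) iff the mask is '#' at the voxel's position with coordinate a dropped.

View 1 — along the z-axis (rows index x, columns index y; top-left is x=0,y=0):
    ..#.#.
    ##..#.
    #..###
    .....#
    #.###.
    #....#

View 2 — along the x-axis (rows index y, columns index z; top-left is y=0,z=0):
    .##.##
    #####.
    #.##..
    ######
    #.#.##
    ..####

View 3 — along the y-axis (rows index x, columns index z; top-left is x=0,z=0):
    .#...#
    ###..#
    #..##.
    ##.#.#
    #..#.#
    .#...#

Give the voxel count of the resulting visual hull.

|visual hull| = 31

before carving: 216 voxels (6×6×6)
  1. axis=2 (XY plane), |mask|=16  ⇒  voxels=96
  2. axis=0 (YZ plane), |mask|=26  ⇒  voxels=67
  3. axis=1 (XZ plane), |mask|=18  ⇒  voxels=31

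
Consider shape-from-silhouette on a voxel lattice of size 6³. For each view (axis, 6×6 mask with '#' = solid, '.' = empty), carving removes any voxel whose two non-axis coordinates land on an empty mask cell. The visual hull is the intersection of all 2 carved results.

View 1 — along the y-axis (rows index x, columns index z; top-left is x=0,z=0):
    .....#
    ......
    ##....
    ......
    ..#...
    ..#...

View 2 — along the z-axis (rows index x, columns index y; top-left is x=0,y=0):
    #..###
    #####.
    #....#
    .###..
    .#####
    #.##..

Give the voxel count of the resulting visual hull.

|visual hull| = 16

full grid |V| = 216
step 1: project along y, AND mask (5/36) → |grid| = 30
step 2: project along z, AND mask (22/36) → |grid| = 16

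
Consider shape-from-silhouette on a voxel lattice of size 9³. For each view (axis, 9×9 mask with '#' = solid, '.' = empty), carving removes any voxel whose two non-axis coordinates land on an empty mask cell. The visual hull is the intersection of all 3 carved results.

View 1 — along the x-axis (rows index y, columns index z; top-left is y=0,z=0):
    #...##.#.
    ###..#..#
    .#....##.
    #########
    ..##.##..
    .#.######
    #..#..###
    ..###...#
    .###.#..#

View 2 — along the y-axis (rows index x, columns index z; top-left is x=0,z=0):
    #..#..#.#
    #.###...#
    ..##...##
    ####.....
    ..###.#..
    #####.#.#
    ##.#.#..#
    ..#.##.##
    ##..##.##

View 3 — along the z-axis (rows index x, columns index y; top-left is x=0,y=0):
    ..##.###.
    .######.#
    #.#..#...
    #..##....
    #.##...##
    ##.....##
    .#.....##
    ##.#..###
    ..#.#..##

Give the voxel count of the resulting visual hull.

initial block: 9^3 = 729
step 1: project along x, AND mask (46/81) → |grid| = 414
step 2: project along y, AND mask (44/81) → |grid| = 226
step 3: project along z, AND mask (40/81) → |grid| = 107

107 voxels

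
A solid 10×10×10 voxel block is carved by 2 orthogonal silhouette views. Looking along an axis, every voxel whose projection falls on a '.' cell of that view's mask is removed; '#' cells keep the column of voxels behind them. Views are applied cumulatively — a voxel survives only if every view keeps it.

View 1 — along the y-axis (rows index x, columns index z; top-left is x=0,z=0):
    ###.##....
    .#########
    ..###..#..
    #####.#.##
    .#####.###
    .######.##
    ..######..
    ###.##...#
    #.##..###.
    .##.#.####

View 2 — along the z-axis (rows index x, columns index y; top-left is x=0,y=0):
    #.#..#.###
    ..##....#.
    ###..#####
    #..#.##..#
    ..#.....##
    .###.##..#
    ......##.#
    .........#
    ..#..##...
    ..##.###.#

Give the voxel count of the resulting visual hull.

initial block: 10^3 = 1000
  1. axis=1 (XZ plane), |mask|=67  ⇒  voxels=670
  2. axis=2 (XY plane), |mask|=44  ⇒  voxels=285

|visual hull| = 285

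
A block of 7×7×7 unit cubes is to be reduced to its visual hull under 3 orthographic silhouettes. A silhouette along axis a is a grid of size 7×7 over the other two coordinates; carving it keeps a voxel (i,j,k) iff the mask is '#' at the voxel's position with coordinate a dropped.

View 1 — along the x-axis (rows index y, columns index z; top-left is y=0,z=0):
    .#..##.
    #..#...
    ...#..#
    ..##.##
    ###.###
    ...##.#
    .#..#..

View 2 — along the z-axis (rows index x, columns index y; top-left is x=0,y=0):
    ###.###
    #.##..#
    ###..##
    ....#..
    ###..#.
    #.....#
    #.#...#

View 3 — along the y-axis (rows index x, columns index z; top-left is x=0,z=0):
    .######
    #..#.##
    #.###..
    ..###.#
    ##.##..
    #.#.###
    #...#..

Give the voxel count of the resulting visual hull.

start: 7×7×7 = 343 voxels
carve view 1 (along x, YZ-mask fill 22/49): 154 voxels remain
carve view 2 (along z, XY-mask fill 25/49): 69 voxels remain
carve view 3 (along y, XZ-mask fill 29/49): 44 voxels remain

44 voxels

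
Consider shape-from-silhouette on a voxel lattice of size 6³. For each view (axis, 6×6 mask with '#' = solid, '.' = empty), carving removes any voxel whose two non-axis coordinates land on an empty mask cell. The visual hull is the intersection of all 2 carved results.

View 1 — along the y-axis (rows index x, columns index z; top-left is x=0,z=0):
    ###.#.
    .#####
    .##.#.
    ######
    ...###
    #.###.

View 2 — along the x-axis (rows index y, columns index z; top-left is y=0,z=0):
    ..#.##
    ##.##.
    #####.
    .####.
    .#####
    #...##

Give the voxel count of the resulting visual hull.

voxel count = 106

start: 6×6×6 = 216 voxels
after view 1 [y-axis, 25 of 36 cells solid] → remaining = 150
after view 2 [x-axis, 24 of 36 cells solid] → remaining = 106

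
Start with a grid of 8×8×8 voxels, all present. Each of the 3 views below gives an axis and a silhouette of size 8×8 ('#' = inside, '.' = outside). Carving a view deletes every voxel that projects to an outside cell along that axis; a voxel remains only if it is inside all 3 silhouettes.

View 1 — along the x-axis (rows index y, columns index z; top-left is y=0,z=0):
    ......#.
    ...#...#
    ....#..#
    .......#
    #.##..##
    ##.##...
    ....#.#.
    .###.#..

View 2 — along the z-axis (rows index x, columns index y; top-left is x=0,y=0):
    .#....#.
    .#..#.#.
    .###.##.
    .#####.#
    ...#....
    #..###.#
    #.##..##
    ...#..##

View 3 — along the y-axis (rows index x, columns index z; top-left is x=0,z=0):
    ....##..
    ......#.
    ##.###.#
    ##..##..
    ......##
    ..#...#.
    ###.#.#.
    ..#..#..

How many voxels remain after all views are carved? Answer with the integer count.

voxel count = 33

full grid |V| = 512
after view 1 [x-axis, 21 of 64 cells solid] → remaining = 168
after view 2 [z-axis, 30 of 64 cells solid] → remaining = 75
after view 3 [y-axis, 24 of 64 cells solid] → remaining = 33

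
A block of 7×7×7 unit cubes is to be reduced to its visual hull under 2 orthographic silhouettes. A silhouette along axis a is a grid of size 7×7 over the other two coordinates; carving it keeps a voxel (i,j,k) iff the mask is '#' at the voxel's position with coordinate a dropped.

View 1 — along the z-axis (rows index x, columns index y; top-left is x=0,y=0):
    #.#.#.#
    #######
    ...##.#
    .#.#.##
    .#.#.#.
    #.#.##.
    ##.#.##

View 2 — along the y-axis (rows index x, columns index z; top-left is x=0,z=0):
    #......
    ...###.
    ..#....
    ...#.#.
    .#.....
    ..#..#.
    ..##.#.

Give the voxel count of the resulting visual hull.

before carving: 343 voxels (7×7×7)
after view 1 [z-axis, 30 of 49 cells solid] → remaining = 210
after view 2 [y-axis, 13 of 49 cells solid] → remaining = 62

|visual hull| = 62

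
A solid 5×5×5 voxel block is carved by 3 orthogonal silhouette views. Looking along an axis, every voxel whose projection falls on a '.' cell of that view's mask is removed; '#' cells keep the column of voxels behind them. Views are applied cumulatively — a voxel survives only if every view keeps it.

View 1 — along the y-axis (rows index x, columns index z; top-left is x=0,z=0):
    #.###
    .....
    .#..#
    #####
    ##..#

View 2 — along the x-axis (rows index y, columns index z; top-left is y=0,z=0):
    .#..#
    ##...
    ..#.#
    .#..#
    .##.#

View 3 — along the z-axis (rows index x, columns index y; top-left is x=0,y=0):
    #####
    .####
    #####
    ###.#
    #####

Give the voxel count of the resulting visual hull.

|visual hull| = 33

full grid |V| = 125
after view 1 [y-axis, 14 of 25 cells solid] → remaining = 70
after view 2 [x-axis, 11 of 25 cells solid] → remaining = 35
after view 3 [z-axis, 23 of 25 cells solid] → remaining = 33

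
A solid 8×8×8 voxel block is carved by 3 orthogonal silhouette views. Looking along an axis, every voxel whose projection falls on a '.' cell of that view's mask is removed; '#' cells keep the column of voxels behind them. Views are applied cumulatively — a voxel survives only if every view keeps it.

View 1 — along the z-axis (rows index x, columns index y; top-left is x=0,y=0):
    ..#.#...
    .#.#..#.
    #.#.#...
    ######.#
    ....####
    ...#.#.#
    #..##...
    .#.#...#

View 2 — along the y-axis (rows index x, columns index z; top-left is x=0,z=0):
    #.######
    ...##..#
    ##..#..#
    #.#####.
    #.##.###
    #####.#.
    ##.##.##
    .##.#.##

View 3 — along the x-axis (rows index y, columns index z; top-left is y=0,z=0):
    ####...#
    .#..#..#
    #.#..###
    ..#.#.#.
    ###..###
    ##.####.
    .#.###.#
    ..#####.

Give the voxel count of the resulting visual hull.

start: 8×8×8 = 512 voxels
[1] z-view keeps 28 columns → grid now 224
[2] y-view keeps 43 columns → grid now 152
[3] x-view keeps 38 columns → grid now 96

voxel count = 96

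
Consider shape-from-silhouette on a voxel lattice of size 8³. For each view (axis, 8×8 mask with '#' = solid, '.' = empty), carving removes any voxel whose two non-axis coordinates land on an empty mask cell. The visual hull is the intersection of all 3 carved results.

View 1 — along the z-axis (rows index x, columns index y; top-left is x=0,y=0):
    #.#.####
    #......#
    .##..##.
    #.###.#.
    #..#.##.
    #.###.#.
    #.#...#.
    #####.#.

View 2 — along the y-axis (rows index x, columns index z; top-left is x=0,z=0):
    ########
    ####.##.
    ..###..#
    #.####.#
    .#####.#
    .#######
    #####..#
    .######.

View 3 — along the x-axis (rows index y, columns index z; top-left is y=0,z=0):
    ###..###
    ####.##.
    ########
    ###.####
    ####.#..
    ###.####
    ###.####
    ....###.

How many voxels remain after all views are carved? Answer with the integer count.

before carving: 512 voxels (8×8×8)
V1 z: intersect with XY mask (35 set) -- 280 left
V2 y: intersect with XZ mask (49 set) -- 219 left
V3 x: intersect with YZ mask (49 set) -- 170 left

170 voxels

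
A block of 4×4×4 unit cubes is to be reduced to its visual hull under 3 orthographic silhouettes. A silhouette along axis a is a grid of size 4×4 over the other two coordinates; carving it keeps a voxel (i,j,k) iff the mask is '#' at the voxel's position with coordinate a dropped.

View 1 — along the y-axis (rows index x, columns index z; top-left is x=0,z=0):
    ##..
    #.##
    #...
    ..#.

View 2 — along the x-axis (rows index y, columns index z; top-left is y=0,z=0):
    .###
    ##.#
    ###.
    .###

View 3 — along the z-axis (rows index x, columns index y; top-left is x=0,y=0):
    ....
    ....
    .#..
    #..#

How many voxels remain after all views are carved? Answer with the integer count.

full grid |V| = 64
step 1: project along y, AND mask (7/16) → |grid| = 28
step 2: project along x, AND mask (12/16) → |grid| = 19
step 3: project along z, AND mask (3/16) → |grid| = 3

voxel count = 3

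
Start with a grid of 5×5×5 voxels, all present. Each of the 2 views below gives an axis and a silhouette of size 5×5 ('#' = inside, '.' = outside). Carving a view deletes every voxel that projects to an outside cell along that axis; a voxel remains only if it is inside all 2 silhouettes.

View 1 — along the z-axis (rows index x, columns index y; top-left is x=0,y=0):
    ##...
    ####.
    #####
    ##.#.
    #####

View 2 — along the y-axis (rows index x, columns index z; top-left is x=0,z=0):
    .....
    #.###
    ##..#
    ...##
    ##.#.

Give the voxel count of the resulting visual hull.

before carving: 125 voxels (5×5×5)
[1] z-view keeps 19 columns → grid now 95
[2] y-view keeps 12 columns → grid now 52

52 voxels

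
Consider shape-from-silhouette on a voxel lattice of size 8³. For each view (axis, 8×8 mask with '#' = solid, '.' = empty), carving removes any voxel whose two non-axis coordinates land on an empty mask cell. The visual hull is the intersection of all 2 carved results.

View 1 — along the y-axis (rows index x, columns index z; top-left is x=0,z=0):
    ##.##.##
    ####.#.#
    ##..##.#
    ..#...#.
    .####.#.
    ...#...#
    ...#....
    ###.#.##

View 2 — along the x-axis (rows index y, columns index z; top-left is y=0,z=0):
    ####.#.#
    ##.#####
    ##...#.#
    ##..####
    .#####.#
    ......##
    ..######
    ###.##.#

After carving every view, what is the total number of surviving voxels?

|visual hull| = 176

initial block: 8^3 = 512
[1] y-view keeps 33 columns → grid now 264
[2] x-view keeps 43 columns → grid now 176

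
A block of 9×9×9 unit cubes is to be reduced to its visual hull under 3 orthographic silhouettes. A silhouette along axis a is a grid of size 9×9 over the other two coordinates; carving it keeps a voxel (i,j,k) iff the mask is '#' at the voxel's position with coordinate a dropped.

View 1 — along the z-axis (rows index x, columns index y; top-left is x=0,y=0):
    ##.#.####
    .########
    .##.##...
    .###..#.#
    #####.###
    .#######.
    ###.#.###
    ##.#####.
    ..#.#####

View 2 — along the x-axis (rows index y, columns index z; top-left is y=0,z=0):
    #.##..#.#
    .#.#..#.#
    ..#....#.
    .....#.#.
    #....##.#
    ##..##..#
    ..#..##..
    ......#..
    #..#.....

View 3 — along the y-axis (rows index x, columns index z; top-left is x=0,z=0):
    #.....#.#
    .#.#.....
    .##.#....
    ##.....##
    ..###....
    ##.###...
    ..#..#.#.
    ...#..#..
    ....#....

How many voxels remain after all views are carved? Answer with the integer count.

start: 9×9×9 = 729 voxels
step 1: project along z, AND mask (59/81) → |grid| = 531
step 2: project along x, AND mask (28/81) → |grid| = 179
step 3: project along y, AND mask (26/81) → |grid| = 53

voxel count = 53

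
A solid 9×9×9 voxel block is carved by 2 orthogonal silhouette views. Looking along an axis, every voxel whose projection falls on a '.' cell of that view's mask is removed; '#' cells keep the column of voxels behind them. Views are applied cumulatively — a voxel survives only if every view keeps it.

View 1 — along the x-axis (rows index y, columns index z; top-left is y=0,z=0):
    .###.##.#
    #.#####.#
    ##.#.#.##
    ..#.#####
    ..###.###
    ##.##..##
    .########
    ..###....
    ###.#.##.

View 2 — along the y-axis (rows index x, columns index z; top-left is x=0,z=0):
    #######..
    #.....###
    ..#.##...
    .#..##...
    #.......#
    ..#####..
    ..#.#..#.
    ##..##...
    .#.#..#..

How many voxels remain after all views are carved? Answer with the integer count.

202 voxels

full grid |V| = 729
[1] x-view keeps 54 columns → grid now 486
[2] y-view keeps 34 columns → grid now 202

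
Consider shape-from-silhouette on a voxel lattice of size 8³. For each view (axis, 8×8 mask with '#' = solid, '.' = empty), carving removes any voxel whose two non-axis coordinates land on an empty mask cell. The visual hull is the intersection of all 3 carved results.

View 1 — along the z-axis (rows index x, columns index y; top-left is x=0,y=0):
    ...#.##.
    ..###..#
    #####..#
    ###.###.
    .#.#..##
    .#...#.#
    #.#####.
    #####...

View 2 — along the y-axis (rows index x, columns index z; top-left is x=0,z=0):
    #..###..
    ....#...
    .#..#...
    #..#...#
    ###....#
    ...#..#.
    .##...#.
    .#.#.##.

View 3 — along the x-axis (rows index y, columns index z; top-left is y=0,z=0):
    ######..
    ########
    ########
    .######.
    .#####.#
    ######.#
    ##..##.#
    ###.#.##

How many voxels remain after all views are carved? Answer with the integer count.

voxel count = 89

initial block: 8^3 = 512
after view 1 [z-axis, 37 of 64 cells solid] → remaining = 296
after view 2 [y-axis, 23 of 64 cells solid] → remaining = 106
after view 3 [x-axis, 52 of 64 cells solid] → remaining = 89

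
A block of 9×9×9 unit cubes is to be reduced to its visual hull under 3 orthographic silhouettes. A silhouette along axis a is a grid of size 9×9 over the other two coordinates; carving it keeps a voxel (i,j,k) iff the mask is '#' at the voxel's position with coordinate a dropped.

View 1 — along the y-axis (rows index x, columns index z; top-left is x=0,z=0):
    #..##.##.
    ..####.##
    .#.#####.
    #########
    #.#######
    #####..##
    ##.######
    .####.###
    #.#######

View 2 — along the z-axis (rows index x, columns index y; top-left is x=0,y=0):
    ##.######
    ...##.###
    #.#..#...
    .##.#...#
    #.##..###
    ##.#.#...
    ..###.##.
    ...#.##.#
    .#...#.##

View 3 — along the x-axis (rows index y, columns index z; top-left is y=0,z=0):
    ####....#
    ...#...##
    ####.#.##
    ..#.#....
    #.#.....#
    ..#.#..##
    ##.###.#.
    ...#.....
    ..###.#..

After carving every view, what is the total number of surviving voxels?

|visual hull| = 131

initial block: 9^3 = 729
carve view 1 (along y, XZ-mask fill 64/81): 576 voxels remain
carve view 2 (along z, XY-mask fill 43/81): 300 voxels remain
carve view 3 (along x, YZ-mask fill 35/81): 131 voxels remain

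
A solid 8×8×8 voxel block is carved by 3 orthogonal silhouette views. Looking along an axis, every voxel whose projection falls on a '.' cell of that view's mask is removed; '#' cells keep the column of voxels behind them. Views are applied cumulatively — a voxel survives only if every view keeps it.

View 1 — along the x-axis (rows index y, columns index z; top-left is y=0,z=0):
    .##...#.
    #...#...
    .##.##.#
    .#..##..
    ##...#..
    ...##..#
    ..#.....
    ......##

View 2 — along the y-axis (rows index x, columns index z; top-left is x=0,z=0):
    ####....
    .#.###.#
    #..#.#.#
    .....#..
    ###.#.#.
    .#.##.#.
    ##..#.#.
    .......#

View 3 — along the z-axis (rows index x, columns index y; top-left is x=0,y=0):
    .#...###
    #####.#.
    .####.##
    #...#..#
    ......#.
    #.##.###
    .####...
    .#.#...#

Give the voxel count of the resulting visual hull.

full grid |V| = 512
step 1: project along x, AND mask (22/64) → |grid| = 176
step 2: project along y, AND mask (28/64) → |grid| = 78
step 3: project along z, AND mask (33/64) → |grid| = 41

41 voxels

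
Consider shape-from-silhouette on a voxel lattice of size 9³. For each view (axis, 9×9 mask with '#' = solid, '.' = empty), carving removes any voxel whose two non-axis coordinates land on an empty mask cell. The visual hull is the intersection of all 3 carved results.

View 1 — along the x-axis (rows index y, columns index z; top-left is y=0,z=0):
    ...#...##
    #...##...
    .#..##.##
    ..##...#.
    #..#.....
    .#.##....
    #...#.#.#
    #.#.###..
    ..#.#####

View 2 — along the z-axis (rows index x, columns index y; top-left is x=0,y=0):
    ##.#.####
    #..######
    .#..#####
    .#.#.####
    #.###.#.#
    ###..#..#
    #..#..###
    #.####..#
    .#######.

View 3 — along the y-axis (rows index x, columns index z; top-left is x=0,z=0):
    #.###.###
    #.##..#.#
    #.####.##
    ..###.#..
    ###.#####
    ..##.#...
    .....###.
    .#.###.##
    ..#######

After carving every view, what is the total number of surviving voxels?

start: 9×9×9 = 729 voxels
[1] x-view keeps 34 columns → grid now 306
[2] z-view keeps 55 columns → grid now 211
[3] y-view keeps 50 columns → grid now 142

remaining voxels: 142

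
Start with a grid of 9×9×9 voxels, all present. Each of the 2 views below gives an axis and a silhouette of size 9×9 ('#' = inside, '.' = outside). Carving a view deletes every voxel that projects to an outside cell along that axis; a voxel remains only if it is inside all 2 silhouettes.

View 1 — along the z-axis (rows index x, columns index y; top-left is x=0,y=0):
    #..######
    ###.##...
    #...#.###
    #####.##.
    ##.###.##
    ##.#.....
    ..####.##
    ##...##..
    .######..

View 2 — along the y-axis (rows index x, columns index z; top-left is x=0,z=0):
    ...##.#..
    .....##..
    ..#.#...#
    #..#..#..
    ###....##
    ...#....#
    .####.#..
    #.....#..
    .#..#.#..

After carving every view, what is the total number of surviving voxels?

164 voxels

before carving: 729 voxels (9×9×9)
step 1: project along z, AND mask (50/81) → |grid| = 450
step 2: project along y, AND mask (28/81) → |grid| = 164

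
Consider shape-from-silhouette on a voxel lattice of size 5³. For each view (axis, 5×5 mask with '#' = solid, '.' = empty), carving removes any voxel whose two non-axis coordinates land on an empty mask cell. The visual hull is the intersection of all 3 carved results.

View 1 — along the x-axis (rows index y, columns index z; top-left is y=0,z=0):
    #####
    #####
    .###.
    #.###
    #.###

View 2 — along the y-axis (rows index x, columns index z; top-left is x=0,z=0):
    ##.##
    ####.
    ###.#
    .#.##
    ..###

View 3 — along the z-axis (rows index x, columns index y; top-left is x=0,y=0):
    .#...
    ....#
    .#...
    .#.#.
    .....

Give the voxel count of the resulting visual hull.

initial block: 5^3 = 125
  1. axis=0 (YZ plane), |mask|=21  ⇒  voxels=105
  2. axis=1 (XZ plane), |mask|=18  ⇒  voxels=75
  3. axis=2 (XY plane), |mask|=5  ⇒  voxels=16

|visual hull| = 16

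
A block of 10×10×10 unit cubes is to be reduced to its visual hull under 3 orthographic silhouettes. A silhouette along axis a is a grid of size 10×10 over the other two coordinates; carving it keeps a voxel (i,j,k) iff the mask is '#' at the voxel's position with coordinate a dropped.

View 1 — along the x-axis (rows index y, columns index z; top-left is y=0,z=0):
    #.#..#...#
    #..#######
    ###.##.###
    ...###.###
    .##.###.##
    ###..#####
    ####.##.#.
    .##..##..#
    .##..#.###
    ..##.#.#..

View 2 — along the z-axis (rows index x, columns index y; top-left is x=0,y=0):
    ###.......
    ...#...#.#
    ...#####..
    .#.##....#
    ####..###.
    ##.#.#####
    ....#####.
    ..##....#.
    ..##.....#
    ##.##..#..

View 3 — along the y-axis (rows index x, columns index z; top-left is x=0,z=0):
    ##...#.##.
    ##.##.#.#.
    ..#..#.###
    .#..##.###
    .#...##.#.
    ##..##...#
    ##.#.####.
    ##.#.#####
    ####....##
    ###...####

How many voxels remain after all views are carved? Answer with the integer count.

remaining voxels: 165

full grid |V| = 1000
V1 x: intersect with YZ mask (63 set) -- 630 left
V2 z: intersect with XY mask (46 set) -- 286 left
V3 y: intersect with XZ mask (59 set) -- 165 left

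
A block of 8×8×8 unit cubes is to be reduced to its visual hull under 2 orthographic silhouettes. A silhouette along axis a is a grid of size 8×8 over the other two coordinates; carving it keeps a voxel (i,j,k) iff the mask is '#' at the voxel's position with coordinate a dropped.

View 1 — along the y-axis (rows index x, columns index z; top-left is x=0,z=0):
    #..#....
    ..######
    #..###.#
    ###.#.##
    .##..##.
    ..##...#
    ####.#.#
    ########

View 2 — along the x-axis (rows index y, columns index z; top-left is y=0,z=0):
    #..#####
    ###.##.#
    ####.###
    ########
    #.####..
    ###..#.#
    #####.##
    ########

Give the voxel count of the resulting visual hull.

start: 8×8×8 = 512 voxels
carve view 1 (along y, XZ-mask fill 40/64): 320 voxels remain
carve view 2 (along x, YZ-mask fill 52/64): 263 voxels remain

remaining voxels: 263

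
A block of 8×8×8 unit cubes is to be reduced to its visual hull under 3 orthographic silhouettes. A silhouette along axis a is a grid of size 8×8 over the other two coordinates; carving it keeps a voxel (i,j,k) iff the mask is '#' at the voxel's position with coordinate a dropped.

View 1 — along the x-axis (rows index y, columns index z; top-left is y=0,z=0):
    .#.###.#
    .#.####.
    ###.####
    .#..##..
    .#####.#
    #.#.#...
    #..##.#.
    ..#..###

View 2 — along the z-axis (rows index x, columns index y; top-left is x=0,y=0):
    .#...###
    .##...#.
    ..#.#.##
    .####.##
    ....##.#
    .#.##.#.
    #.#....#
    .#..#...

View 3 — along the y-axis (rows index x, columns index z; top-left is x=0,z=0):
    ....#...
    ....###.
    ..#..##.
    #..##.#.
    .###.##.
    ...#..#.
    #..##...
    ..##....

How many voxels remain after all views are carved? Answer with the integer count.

before carving: 512 voxels (8×8×8)
[1] x-view keeps 37 columns → grid now 296
[2] z-view keeps 29 columns → grid now 140
[3] y-view keeps 23 columns → grid now 54

54 voxels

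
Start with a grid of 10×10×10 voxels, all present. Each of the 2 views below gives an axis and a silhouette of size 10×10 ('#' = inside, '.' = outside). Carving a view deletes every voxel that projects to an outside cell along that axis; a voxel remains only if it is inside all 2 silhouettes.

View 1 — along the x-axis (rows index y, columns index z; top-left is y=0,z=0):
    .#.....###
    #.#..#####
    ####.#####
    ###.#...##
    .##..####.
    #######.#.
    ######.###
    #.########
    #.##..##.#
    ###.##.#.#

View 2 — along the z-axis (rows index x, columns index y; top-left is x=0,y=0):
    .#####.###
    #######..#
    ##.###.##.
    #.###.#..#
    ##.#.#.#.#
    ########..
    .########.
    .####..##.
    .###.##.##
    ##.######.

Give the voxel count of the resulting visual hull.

510 voxels

initial block: 10^3 = 1000
  1. axis=0 (YZ plane), |mask|=71  ⇒  voxels=710
  2. axis=2 (XY plane), |mask|=72  ⇒  voxels=510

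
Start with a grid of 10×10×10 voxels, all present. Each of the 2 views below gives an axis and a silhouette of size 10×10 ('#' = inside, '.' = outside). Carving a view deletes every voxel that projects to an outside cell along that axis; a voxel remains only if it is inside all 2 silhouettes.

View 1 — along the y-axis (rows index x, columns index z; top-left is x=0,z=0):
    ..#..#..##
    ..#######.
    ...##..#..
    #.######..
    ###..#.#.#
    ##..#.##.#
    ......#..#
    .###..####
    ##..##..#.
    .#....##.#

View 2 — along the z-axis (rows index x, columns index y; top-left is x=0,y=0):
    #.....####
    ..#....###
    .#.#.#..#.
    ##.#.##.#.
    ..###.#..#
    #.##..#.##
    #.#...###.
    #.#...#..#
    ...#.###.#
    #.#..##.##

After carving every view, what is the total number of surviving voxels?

initial block: 10^3 = 1000
carve view 1 (along y, XZ-mask fill 51/100): 510 voxels remain
carve view 2 (along z, XY-mask fill 50/100): 255 voxels remain

|visual hull| = 255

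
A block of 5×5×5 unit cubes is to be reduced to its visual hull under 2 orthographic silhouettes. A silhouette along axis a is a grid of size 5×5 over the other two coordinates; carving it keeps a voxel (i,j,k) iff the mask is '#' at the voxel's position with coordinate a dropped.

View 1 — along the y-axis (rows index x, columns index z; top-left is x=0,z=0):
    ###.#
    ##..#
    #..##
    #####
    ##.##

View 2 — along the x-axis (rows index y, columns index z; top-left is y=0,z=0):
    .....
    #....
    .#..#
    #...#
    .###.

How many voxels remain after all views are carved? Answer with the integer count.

|visual hull| = 33

before carving: 125 voxels (5×5×5)
after view 1 [y-axis, 19 of 25 cells solid] → remaining = 95
after view 2 [x-axis, 8 of 25 cells solid] → remaining = 33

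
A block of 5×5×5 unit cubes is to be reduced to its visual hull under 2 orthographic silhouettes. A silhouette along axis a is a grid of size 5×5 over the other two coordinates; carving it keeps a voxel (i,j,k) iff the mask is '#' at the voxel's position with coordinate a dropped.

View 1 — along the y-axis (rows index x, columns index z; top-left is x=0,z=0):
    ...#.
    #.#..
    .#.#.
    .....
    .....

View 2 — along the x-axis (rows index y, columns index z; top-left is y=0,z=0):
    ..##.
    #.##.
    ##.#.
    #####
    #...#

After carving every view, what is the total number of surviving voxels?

remaining voxels: 17

start: 5×5×5 = 125 voxels
[1] y-view keeps 5 columns → grid now 25
[2] x-view keeps 15 columns → grid now 17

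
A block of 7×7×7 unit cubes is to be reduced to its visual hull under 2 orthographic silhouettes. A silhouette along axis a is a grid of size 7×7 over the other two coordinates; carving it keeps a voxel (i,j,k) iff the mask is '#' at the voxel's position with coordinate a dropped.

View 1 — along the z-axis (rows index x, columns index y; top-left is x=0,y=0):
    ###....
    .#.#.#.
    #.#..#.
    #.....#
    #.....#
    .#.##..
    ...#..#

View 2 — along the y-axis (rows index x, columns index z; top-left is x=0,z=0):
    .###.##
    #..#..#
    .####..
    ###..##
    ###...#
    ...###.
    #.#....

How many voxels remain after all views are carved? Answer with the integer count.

voxel count = 67

start: 7×7×7 = 343 voxels
step 1: project along z, AND mask (18/49) → |grid| = 126
step 2: project along y, AND mask (26/49) → |grid| = 67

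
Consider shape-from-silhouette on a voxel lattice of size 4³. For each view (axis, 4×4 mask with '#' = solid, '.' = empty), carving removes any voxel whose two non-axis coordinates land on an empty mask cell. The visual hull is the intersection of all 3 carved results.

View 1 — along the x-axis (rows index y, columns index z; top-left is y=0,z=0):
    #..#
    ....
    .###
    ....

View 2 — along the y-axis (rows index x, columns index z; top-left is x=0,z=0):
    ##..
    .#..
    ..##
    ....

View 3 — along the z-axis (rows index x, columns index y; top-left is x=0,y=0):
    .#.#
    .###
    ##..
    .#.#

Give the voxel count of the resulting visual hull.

initial block: 4^3 = 64
step 1: project along x, AND mask (5/16) → |grid| = 20
step 2: project along y, AND mask (5/16) → |grid| = 6
step 3: project along z, AND mask (9/16) → |grid| = 2

voxel count = 2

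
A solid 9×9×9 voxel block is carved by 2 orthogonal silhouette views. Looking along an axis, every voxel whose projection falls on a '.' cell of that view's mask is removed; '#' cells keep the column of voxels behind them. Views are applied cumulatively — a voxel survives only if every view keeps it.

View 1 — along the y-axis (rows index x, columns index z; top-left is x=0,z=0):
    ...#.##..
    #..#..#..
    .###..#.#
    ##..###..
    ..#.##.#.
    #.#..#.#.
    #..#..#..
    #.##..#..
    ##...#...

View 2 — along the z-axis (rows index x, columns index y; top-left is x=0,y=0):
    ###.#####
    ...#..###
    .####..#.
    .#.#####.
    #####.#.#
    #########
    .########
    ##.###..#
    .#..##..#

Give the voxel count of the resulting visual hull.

remaining voxels: 215

initial block: 9^3 = 729
  1. axis=1 (XZ plane), |mask|=34  ⇒  voxels=306
  2. axis=2 (XY plane), |mask|=57  ⇒  voxels=215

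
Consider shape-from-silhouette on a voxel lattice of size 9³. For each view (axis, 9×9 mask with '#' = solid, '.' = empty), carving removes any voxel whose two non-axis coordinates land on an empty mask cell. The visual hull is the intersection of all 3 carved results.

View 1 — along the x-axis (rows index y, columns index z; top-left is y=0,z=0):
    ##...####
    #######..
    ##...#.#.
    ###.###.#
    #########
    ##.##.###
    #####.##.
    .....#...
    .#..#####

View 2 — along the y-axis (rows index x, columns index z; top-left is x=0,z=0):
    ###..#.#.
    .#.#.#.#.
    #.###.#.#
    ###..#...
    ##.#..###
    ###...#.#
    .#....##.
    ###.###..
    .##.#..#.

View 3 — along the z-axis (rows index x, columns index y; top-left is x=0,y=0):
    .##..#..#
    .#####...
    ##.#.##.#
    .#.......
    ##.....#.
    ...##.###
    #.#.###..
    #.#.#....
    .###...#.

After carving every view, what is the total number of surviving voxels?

before carving: 729 voxels (9×9×9)
after view 1 [x-axis, 54 of 81 cells solid] → remaining = 486
after view 2 [y-axis, 43 of 81 cells solid] → remaining = 268
after view 3 [z-axis, 36 of 81 cells solid] → remaining = 120

remaining voxels: 120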